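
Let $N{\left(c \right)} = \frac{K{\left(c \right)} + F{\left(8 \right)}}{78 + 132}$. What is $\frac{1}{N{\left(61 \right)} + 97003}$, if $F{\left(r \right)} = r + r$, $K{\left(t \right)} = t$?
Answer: $\frac{30}{2910101} \approx 1.0309 \cdot 10^{-5}$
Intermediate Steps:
$F{\left(r \right)} = 2 r$
$N{\left(c \right)} = \frac{8}{105} + \frac{c}{210}$ ($N{\left(c \right)} = \frac{c + 2 \cdot 8}{78 + 132} = \frac{c + 16}{210} = \left(16 + c\right) \frac{1}{210} = \frac{8}{105} + \frac{c}{210}$)
$\frac{1}{N{\left(61 \right)} + 97003} = \frac{1}{\left(\frac{8}{105} + \frac{1}{210} \cdot 61\right) + 97003} = \frac{1}{\left(\frac{8}{105} + \frac{61}{210}\right) + 97003} = \frac{1}{\frac{11}{30} + 97003} = \frac{1}{\frac{2910101}{30}} = \frac{30}{2910101}$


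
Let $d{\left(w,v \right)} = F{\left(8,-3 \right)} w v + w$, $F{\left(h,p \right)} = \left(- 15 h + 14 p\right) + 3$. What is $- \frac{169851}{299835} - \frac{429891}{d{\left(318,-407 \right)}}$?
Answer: $- \frac{402696547693}{685591117380} \approx -0.58737$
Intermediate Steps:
$F{\left(h,p \right)} = 3 - 15 h + 14 p$
$d{\left(w,v \right)} = w - 159 v w$ ($d{\left(w,v \right)} = \left(3 - 120 + 14 \left(-3\right)\right) w v + w = \left(3 - 120 - 42\right) w v + w = - 159 w v + w = - 159 v w + w = w - 159 v w$)
$- \frac{169851}{299835} - \frac{429891}{d{\left(318,-407 \right)}} = - \frac{169851}{299835} - \frac{429891}{318 \left(1 - -64713\right)} = \left(-169851\right) \frac{1}{299835} - \frac{429891}{318 \left(1 + 64713\right)} = - \frac{56617}{99945} - \frac{429891}{318 \cdot 64714} = - \frac{56617}{99945} - \frac{429891}{20579052} = - \frac{56617}{99945} - \frac{143297}{6859684} = - \frac{402696547693}{685591117380}$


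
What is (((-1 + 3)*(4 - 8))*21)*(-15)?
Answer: 2520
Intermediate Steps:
(((-1 + 3)*(4 - 8))*21)*(-15) = ((2*(-4))*21)*(-15) = -8*21*(-15) = -168*(-15) = 2520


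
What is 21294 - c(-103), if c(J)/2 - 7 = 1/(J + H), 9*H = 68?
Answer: 18279538/859 ≈ 21280.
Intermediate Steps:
H = 68/9 (H = (1/9)*68 = 68/9 ≈ 7.5556)
c(J) = 14 + 2/(68/9 + J) (c(J) = 14 + 2/(J + 68/9) = 14 + 2/(68/9 + J))
21294 - c(-103) = 21294 - 2*(485 + 63*(-103))/(68 + 9*(-103)) = 21294 - 2*(485 - 6489)/(68 - 927) = 21294 - 2*(-6004)/(-859) = 21294 - 2*(-1)*(-6004)/859 = 21294 - 1*12008/859 = 21294 - 12008/859 = 18279538/859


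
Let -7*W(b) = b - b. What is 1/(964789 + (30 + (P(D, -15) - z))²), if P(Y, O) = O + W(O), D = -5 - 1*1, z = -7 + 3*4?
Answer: 1/964889 ≈ 1.0364e-6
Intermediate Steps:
z = 5 (z = -7 + 12 = 5)
D = -6 (D = -5 - 1 = -6)
W(b) = 0 (W(b) = -(b - b)/7 = -⅐*0 = 0)
P(Y, O) = O (P(Y, O) = O + 0 = O)
1/(964789 + (30 + (P(D, -15) - z))²) = 1/(964789 + (30 + (-15 - 1*5))²) = 1/(964789 + (30 + (-15 - 5))²) = 1/(964789 + (30 - 20)²) = 1/(964789 + 10²) = 1/(964789 + 100) = 1/964889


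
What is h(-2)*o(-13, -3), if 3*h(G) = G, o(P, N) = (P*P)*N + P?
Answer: 1040/3 ≈ 346.67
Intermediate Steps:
o(P, N) = P + N*P**2 (o(P, N) = P**2*N + P = N*P**2 + P = P + N*P**2)
h(G) = G/3
h(-2)*o(-13, -3) = ((1/3)*(-2))*(-13*(1 - 3*(-13))) = -(-26)*(1 + 39)/3 = -(-26)*40/3 = -2/3*(-520) = 1040/3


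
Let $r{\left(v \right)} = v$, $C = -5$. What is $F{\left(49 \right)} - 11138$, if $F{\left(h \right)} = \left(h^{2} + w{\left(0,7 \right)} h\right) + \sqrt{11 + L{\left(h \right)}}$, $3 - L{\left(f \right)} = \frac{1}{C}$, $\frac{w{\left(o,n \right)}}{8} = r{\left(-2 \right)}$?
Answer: $-9521 + \frac{\sqrt{355}}{5} \approx -9517.2$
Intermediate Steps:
$w{\left(o,n \right)} = -16$ ($w{\left(o,n \right)} = 8 \left(-2\right) = -16$)
$L{\left(f \right)} = \frac{16}{5}$ ($L{\left(f \right)} = 3 - \frac{1}{-5} = 3 - - \frac{1}{5} = 3 + \frac{1}{5} = \frac{16}{5}$)
$F{\left(h \right)} = h^{2} - 16 h + \frac{\sqrt{355}}{5}$ ($F{\left(h \right)} = \left(h^{2} - 16 h\right) + \sqrt{11 + \frac{16}{5}} = \left(h^{2} - 16 h\right) + \sqrt{\frac{71}{5}} = \left(h^{2} - 16 h\right) + \frac{\sqrt{355}}{5} = h^{2} - 16 h + \frac{\sqrt{355}}{5}$)
$F{\left(49 \right)} - 11138 = \left(49^{2} - 784 + \frac{\sqrt{355}}{5}\right) - 11138 = \left(2401 - 784 + \frac{\sqrt{355}}{5}\right) - 11138 = \left(1617 + \frac{\sqrt{355}}{5}\right) - 11138 = -9521 + \frac{\sqrt{355}}{5}$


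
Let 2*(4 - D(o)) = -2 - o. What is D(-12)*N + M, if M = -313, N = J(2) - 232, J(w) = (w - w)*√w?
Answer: -81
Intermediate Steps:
J(w) = 0 (J(w) = 0*√w = 0)
D(o) = 5 + o/2 (D(o) = 4 - (-2 - o)/2 = 4 + (1 + o/2) = 5 + o/2)
N = -232 (N = 0 - 232 = -232)
D(-12)*N + M = (5 + (½)*(-12))*(-232) - 313 = (5 - 6)*(-232) - 313 = -1*(-232) - 313 = 232 - 313 = -81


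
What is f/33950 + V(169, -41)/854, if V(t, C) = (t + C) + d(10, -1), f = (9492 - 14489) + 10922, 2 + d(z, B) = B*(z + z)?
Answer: 24739/82838 ≈ 0.29864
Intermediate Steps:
d(z, B) = -2 + 2*B*z (d(z, B) = -2 + B*(z + z) = -2 + B*(2*z) = -2 + 2*B*z)
f = 5925 (f = -4997 + 10922 = 5925)
V(t, C) = -22 + C + t (V(t, C) = (t + C) + (-2 + 2*(-1)*10) = (C + t) + (-2 - 20) = (C + t) - 22 = -22 + C + t)
f/33950 + V(169, -41)/854 = 5925/33950 + (-22 - 41 + 169)/854 = 5925*(1/33950) + 106*(1/854) = 237/1358 + 53/427 = 24739/82838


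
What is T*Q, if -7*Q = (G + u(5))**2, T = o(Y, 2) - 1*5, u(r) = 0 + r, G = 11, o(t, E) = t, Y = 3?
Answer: 512/7 ≈ 73.143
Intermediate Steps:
u(r) = r
T = -2 (T = 3 - 1*5 = 3 - 5 = -2)
Q = -256/7 (Q = -(11 + 5)**2/7 = -1/7*16**2 = -1/7*256 = -256/7 ≈ -36.571)
T*Q = -2*(-256/7) = 512/7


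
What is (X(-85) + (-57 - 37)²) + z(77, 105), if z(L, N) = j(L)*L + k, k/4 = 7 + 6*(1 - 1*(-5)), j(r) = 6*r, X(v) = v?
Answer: 44497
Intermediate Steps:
k = 172 (k = 4*(7 + 6*(1 - 1*(-5))) = 4*(7 + 6*(1 + 5)) = 4*(7 + 6*6) = 4*(7 + 36) = 4*43 = 172)
z(L, N) = 172 + 6*L² (z(L, N) = (6*L)*L + 172 = 6*L² + 172 = 172 + 6*L²)
(X(-85) + (-57 - 37)²) + z(77, 105) = (-85 + (-57 - 37)²) + (172 + 6*77²) = (-85 + (-94)²) + (172 + 6*5929) = (-85 + 8836) + (172 + 35574) = 8751 + 35746 = 44497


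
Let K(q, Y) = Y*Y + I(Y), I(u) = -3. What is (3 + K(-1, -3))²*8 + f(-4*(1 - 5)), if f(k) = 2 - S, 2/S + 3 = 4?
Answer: 648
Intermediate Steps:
S = 2 (S = 2/(-3 + 4) = 2/1 = 2*1 = 2)
K(q, Y) = -3 + Y² (K(q, Y) = Y*Y - 3 = Y² - 3 = -3 + Y²)
f(k) = 0 (f(k) = 2 - 1*2 = 2 - 2 = 0)
(3 + K(-1, -3))²*8 + f(-4*(1 - 5)) = (3 + (-3 + (-3)²))²*8 + 0 = (3 + (-3 + 9))²*8 + 0 = (3 + 6)²*8 + 0 = 9²*8 + 0 = 81*8 + 0 = 648 + 0 = 648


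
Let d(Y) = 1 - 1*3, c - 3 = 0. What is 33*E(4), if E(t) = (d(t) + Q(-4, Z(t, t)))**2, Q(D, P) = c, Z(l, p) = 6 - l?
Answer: 33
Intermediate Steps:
c = 3 (c = 3 + 0 = 3)
d(Y) = -2 (d(Y) = 1 - 3 = -2)
Q(D, P) = 3
E(t) = 1 (E(t) = (-2 + 3)**2 = 1**2 = 1)
33*E(4) = 33*1 = 33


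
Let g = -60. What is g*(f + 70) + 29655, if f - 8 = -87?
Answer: 30195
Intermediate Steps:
f = -79 (f = 8 - 87 = -79)
g*(f + 70) + 29655 = -60*(-79 + 70) + 29655 = -60*(-9) + 29655 = 540 + 29655 = 30195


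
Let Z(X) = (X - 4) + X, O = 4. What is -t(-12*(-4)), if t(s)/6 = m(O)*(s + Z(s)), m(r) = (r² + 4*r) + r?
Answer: -30240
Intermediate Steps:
Z(X) = -4 + 2*X (Z(X) = (-4 + X) + X = -4 + 2*X)
m(r) = r² + 5*r
t(s) = -864 + 648*s (t(s) = 6*((4*(5 + 4))*(s + (-4 + 2*s))) = 6*((4*9)*(-4 + 3*s)) = 6*(36*(-4 + 3*s)) = 6*(-144 + 108*s) = -864 + 648*s)
-t(-12*(-4)) = -(-864 + 648*(-12*(-4))) = -(-864 + 648*48) = -(-864 + 31104) = -1*30240 = -30240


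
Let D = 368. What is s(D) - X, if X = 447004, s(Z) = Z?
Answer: -446636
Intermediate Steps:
s(D) - X = 368 - 1*447004 = 368 - 447004 = -446636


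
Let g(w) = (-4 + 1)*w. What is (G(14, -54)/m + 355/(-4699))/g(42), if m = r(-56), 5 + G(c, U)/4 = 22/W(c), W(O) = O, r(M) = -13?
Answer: -418799/53878734 ≈ -0.0077730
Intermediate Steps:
g(w) = -3*w
G(c, U) = -20 + 88/c (G(c, U) = -20 + 4*(22/c) = -20 + 88/c)
m = -13
(G(14, -54)/m + 355/(-4699))/g(42) = ((-20 + 88/14)/(-13) + 355/(-4699))/((-3*42)) = ((-20 + 88*(1/14))*(-1/13) + 355*(-1/4699))/(-126) = ((-20 + 44/7)*(-1/13) - 355/4699)*(-1/126) = (-96/7*(-1/13) - 355/4699)*(-1/126) = (96/91 - 355/4699)*(-1/126) = (418799/427609)*(-1/126) = -418799/53878734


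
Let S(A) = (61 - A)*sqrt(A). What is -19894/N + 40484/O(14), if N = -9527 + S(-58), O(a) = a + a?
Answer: 18944064777/13083581 + 48314*I*sqrt(58)/1869083 ≈ 1447.9 + 0.19686*I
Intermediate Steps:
O(a) = 2*a
S(A) = sqrt(A)*(61 - A)
N = -9527 + 119*I*sqrt(58) (N = -9527 + sqrt(-58)*(61 - 1*(-58)) = -9527 + (I*sqrt(58))*(61 + 58) = -9527 + (I*sqrt(58))*119 = -9527 + 119*I*sqrt(58) ≈ -9527.0 + 906.28*I)
-19894/N + 40484/O(14) = -19894/(-9527 + 119*I*sqrt(58)) + 40484/((2*14)) = -19894/(-9527 + 119*I*sqrt(58)) + 40484/28 = -19894/(-9527 + 119*I*sqrt(58)) + 40484*(1/28) = -19894/(-9527 + 119*I*sqrt(58)) + 10121/7 = 10121/7 - 19894/(-9527 + 119*I*sqrt(58))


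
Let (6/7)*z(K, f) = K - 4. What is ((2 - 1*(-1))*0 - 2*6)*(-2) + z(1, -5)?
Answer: 41/2 ≈ 20.500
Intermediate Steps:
z(K, f) = -14/3 + 7*K/6 (z(K, f) = 7*(K - 4)/6 = 7*(-4 + K)/6 = -14/3 + 7*K/6)
((2 - 1*(-1))*0 - 2*6)*(-2) + z(1, -5) = ((2 - 1*(-1))*0 - 2*6)*(-2) + (-14/3 + (7/6)*1) = ((2 + 1)*0 - 12)*(-2) + (-14/3 + 7/6) = (3*0 - 12)*(-2) - 7/2 = (0 - 12)*(-2) - 7/2 = -12*(-2) - 7/2 = 24 - 7/2 = 41/2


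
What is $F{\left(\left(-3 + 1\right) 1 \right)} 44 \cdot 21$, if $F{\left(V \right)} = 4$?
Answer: $3696$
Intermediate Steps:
$F{\left(\left(-3 + 1\right) 1 \right)} 44 \cdot 21 = 4 \cdot 44 \cdot 21 = 176 \cdot 21 = 3696$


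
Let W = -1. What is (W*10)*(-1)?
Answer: 10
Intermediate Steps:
(W*10)*(-1) = -1*10*(-1) = -10*(-1) = 10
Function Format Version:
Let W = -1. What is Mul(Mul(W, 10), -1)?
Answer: 10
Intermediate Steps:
Mul(Mul(W, 10), -1) = Mul(Mul(-1, 10), -1) = Mul(-10, -1) = 10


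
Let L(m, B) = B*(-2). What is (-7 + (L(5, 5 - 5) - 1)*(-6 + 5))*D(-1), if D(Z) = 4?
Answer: -24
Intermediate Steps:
L(m, B) = -2*B
(-7 + (L(5, 5 - 5) - 1)*(-6 + 5))*D(-1) = (-7 + (-2*(5 - 5) - 1)*(-6 + 5))*4 = (-7 + (-2*0 - 1)*(-1))*4 = (-7 + (0 - 1)*(-1))*4 = (-7 - 1*(-1))*4 = (-7 + 1)*4 = -6*4 = -24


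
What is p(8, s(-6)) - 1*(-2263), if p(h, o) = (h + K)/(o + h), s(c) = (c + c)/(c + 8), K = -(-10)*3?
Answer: 2282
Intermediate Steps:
K = 30 (K = -10*(-3) = 30)
s(c) = 2*c/(8 + c) (s(c) = (2*c)/(8 + c) = 2*c/(8 + c))
p(h, o) = (30 + h)/(h + o) (p(h, o) = (h + 30)/(o + h) = (30 + h)/(h + o))
p(8, s(-6)) - 1*(-2263) = (30 + 8)/(8 + 2*(-6)/(8 - 6)) - 1*(-2263) = 38/(8 + 2*(-6)/2) + 2263 = 38/(8 + 2*(-6)*(½)) + 2263 = 38/(8 - 6) + 2263 = 38/2 + 2263 = (½)*38 + 2263 = 19 + 2263 = 2282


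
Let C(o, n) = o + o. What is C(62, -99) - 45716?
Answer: -45592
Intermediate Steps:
C(o, n) = 2*o
C(62, -99) - 45716 = 2*62 - 45716 = 124 - 45716 = -45592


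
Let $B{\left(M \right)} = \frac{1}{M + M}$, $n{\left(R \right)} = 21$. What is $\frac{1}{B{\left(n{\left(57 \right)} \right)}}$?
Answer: $42$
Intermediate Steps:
$B{\left(M \right)} = \frac{1}{2 M}$
$\frac{1}{B{\left(n{\left(57 \right)} \right)}} = \frac{1}{\frac{1}{2} \cdot \frac{1}{21}} = \frac{1}{\frac{1}{42}} = 42$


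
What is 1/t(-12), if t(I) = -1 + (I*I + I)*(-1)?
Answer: -1/133 ≈ -0.0075188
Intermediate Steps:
t(I) = -1 - I - I² (t(I) = -1 + (I² + I)*(-1) = -1 + (I + I²)*(-1) = -1 + (-I - I²) = -1 - I - I²)
1/t(-12) = 1/(-1 - 1*(-12) - 1*(-12)²) = 1/(-1 + 12 - 1*144) = 1/(-1 + 12 - 144) = 1/(-133) = -1/133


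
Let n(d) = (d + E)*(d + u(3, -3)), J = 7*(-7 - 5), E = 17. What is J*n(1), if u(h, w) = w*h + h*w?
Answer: 25704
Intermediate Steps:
u(h, w) = 2*h*w (u(h, w) = h*w + h*w = 2*h*w)
J = -84 (J = 7*(-12) = -84)
n(d) = (-18 + d)*(17 + d) (n(d) = (d + 17)*(d + 2*3*(-3)) = (17 + d)*(d - 18) = (17 + d)*(-18 + d) = (-18 + d)*(17 + d))
J*n(1) = -84*(-306 + 1² - 1*1) = -84*(-306 + 1 - 1) = -84*(-306) = 25704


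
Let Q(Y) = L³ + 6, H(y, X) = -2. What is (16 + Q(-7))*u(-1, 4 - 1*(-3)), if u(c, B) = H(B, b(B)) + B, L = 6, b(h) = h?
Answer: 1190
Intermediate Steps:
Q(Y) = 222 (Q(Y) = 6³ + 6 = 216 + 6 = 222)
u(c, B) = -2 + B
(16 + Q(-7))*u(-1, 4 - 1*(-3)) = (16 + 222)*(-2 + (4 - 1*(-3))) = 238*(-2 + (4 + 3)) = 238*(-2 + 7) = 238*5 = 1190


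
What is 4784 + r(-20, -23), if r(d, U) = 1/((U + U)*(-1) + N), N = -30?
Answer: 76545/16 ≈ 4784.1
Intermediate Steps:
r(d, U) = 1/(-30 - 2*U) (r(d, U) = 1/((U + U)*(-1) - 30) = 1/((2*U)*(-1) - 30) = 1/(-2*U - 30) = 1/(-30 - 2*U))
4784 + r(-20, -23) = 4784 - 1/(30 + 2*(-23)) = 4784 - 1/(30 - 46) = 4784 - 1/(-16) = 4784 - 1*(-1/16) = 4784 + 1/16 = 76545/16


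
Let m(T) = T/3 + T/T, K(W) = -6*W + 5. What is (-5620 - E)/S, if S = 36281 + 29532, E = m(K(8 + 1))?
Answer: -16814/197439 ≈ -0.085160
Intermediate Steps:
K(W) = 5 - 6*W
m(T) = 1 + T/3 (m(T) = T*(⅓) + 1 = T/3 + 1 = 1 + T/3)
E = -46/3 (E = 1 + (5 - 6*(8 + 1))/3 = 1 + (5 - 6*9)/3 = 1 + (5 - 54)/3 = 1 + (⅓)*(-49) = 1 - 49/3 = -46/3 ≈ -15.333)
S = 65813
(-5620 - E)/S = (-5620 - 1*(-46/3))/65813 = (-5620 + 46/3)*(1/65813) = -16814/3*1/65813 = -16814/197439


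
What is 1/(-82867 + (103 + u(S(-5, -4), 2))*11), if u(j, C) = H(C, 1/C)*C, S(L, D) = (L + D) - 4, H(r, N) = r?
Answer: -1/81690 ≈ -1.2241e-5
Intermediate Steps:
S(L, D) = -4 + D + L (S(L, D) = (D + L) - 4 = -4 + D + L)
u(j, C) = C² (u(j, C) = C*C = C²)
1/(-82867 + (103 + u(S(-5, -4), 2))*11) = 1/(-82867 + (103 + 2²)*11) = 1/(-82867 + (103 + 4)*11) = 1/(-82867 + 107*11) = 1/(-82867 + 1177) = 1/(-81690) = -1/81690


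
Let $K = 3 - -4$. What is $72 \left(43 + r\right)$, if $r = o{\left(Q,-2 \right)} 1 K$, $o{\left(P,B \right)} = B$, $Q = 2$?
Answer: $2088$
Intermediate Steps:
$K = 7$ ($K = 3 + 4 = 7$)
$r = -14$ ($r = \left(-2\right) 1 \cdot 7 = \left(-2\right) 7 = -14$)
$72 \left(43 + r\right) = 72 \left(43 - 14\right) = 72 \cdot 29 = 2088$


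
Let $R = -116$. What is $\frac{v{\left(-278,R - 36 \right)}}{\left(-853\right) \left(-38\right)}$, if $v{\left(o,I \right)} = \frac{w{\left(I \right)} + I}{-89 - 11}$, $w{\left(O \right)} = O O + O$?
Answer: $- \frac{6}{853} \approx -0.007034$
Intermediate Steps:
$w{\left(O \right)} = O + O^{2}$ ($w{\left(O \right)} = O^{2} + O = O + O^{2}$)
$v{\left(o,I \right)} = - \frac{I}{100} - \frac{I \left(1 + I\right)}{100}$ ($v{\left(o,I \right)} = \frac{I \left(1 + I\right) + I}{-89 - 11} = \frac{I + I \left(1 + I\right)}{-100} = \left(I + I \left(1 + I\right)\right) \left(- \frac{1}{100}\right) = - \frac{I}{100} - \frac{I \left(1 + I\right)}{100}$)
$\frac{v{\left(-278,R - 36 \right)}}{\left(-853\right) \left(-38\right)} = \frac{\frac{1}{100} \left(-116 - 36\right) \left(-2 - \left(-116 - 36\right)\right)}{\left(-853\right) \left(-38\right)} = \frac{\frac{1}{100} \left(-152\right) \left(-2 - -152\right)}{32414} = \frac{1}{100} \left(-152\right) \left(-2 + 152\right) \frac{1}{32414} = \frac{1}{100} \left(-152\right) 150 \cdot \frac{1}{32414} = \left(-228\right) \frac{1}{32414} = - \frac{6}{853}$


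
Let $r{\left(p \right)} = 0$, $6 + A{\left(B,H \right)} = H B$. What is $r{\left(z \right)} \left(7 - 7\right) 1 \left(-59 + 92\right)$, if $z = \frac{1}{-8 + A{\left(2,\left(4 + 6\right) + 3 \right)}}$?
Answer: $0$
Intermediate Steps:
$A{\left(B,H \right)} = -6 + B H$ ($A{\left(B,H \right)} = -6 + H B = -6 + B H$)
$z = \frac{1}{12}$ ($z = \frac{1}{-8 - \left(6 - 2 \left(\left(4 + 6\right) + 3\right)\right)} = \frac{1}{-8 - \left(6 - 2 \left(10 + 3\right)\right)} = \frac{1}{-8 + \left(-6 + 2 \cdot 13\right)} = \frac{1}{-8 + \left(-6 + 26\right)} = \frac{1}{-8 + 20} = \frac{1}{12} \approx 0.083333$)
$r{\left(z \right)} \left(7 - 7\right) 1 \left(-59 + 92\right) = 0 \left(7 - 7\right) 1 \left(-59 + 92\right) = 0 \cdot 0 \cdot 1 \cdot 33 = 0 \cdot 0 \cdot 33 = 0 \cdot 33 = 0$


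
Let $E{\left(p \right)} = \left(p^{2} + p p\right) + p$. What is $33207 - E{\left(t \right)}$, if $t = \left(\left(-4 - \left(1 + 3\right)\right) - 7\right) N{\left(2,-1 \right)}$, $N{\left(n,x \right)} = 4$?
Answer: $26067$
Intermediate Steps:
$t = -60$ ($t = \left(\left(-4 - \left(1 + 3\right)\right) - 7\right) 4 = \left(\left(-4 - 4\right) - 7\right) 4 = \left(-8 - 7\right) 4 = \left(-15\right) 4 = -60$)
$E{\left(p \right)} = p + 2 p^{2}$ ($E{\left(p \right)} = \left(p^{2} + p^{2}\right) + p = 2 p^{2} + p = p + 2 p^{2}$)
$33207 - E{\left(t \right)} = 33207 - - 60 \left(1 + 2 \left(-60\right)\right) = 33207 - - 60 \left(1 - 120\right) = 33207 - \left(-60\right) \left(-119\right) = 33207 - 7140 = 26067$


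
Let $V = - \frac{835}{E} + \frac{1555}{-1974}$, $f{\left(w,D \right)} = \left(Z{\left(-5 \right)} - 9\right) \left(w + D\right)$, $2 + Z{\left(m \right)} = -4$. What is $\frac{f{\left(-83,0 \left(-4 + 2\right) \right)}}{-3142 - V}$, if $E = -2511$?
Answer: $- \frac{2057036310}{5190579691} \approx -0.3963$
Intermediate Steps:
$Z{\left(m \right)} = -6$ ($Z{\left(m \right)} = -2 - 4 = -6$)
$f{\left(w,D \right)} = - 15 D - 15 w$ ($f{\left(w,D \right)} = \left(-6 - 9\right) \left(w + D\right) = - 15 \left(D + w\right) = - 15 D - 15 w$)
$V = - \frac{752105}{1652238}$ ($V = - \frac{835}{-2511} + \frac{1555}{-1974} = \left(-835\right) \left(- \frac{1}{2511}\right) + 1555 \left(- \frac{1}{1974}\right) = \frac{835}{2511} - \frac{1555}{1974} = - \frac{752105}{1652238} \approx -0.4552$)
$\frac{f{\left(-83,0 \left(-4 + 2\right) \right)}}{-3142 - V} = \frac{- 15 \cdot 0 \left(-4 + 2\right) - -1245}{-3142 - - \frac{752105}{1652238}} = \frac{- 15 \cdot 0 \left(-2\right) + 1245}{-3142 + \frac{752105}{1652238}} = \frac{\left(-15\right) 0 + 1245}{- \frac{5190579691}{1652238}} = \left(0 + 1245\right) \left(- \frac{1652238}{5190579691}\right) = 1245 \left(- \frac{1652238}{5190579691}\right) = - \frac{2057036310}{5190579691}$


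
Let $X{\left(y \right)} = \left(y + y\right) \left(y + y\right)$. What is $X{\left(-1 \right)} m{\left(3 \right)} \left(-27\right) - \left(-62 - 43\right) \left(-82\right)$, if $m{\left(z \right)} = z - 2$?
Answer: $-8718$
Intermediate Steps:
$m{\left(z \right)} = -2 + z$
$X{\left(y \right)} = 4 y^{2}$ ($X{\left(y \right)} = 2 y 2 y = 4 y^{2}$)
$X{\left(-1 \right)} m{\left(3 \right)} \left(-27\right) - \left(-62 - 43\right) \left(-82\right) = 4 \left(-1\right)^{2} \left(-2 + 3\right) \left(-27\right) - \left(-62 - 43\right) \left(-82\right) = 4 \cdot 1 \cdot 1 \left(-27\right) - \left(-105\right) \left(-82\right) = 4 \cdot 1 \left(-27\right) - 8610 = 4 \left(-27\right) - 8610 = -108 - 8610 = -8718$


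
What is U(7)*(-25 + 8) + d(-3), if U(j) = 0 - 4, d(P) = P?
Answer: 65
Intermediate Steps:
U(j) = -4
U(7)*(-25 + 8) + d(-3) = -4*(-25 + 8) - 3 = -4*(-17) - 3 = 68 - 3 = 65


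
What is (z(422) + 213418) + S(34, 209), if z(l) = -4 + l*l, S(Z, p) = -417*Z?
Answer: 377320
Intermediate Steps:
z(l) = -4 + l²
(z(422) + 213418) + S(34, 209) = ((-4 + 422²) + 213418) - 417*34 = ((-4 + 178084) + 213418) - 14178 = (178080 + 213418) - 14178 = 391498 - 14178 = 377320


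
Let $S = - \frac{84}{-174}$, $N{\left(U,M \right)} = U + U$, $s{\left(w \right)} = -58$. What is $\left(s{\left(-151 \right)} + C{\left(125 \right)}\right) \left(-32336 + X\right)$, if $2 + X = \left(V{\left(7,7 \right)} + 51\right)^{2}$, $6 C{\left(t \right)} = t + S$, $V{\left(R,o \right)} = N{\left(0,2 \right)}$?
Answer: $\frac{63964287}{58} \approx 1.1028 \cdot 10^{6}$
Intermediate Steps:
$N{\left(U,M \right)} = 2 U$
$S = \frac{14}{29}$ ($S = \left(-84\right) \left(- \frac{1}{174}\right) = \frac{14}{29} \approx 0.48276$)
$V{\left(R,o \right)} = 0$ ($V{\left(R,o \right)} = 2 \cdot 0 = 0$)
$C{\left(t \right)} = \frac{7}{87} + \frac{t}{6}$ ($C{\left(t \right)} = \frac{t + \frac{14}{29}}{6} = \frac{\frac{14}{29} + t}{6} = \frac{7}{87} + \frac{t}{6}$)
$X = 2599$ ($X = -2 + \left(0 + 51\right)^{2} = -2 + 51^{2} = -2 + 2601 = 2599$)
$\left(s{\left(-151 \right)} + C{\left(125 \right)}\right) \left(-32336 + X\right) = \left(-58 + \left(\frac{7}{87} + \frac{1}{6} \cdot 125\right)\right) \left(-32336 + 2599\right) = \left(-58 + \left(\frac{7}{87} + \frac{125}{6}\right)\right) \left(-29737\right) = \left(-58 + \frac{1213}{58}\right) \left(-29737\right) = \left(- \frac{2151}{58}\right) \left(-29737\right) = \frac{63964287}{58}$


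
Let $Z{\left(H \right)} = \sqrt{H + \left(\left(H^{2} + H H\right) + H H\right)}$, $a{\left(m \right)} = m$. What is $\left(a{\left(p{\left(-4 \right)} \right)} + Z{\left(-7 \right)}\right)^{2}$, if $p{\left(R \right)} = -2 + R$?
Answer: $176 - 24 \sqrt{35} \approx 34.014$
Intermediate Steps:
$Z{\left(H \right)} = \sqrt{H + 3 H^{2}}$ ($Z{\left(H \right)} = \sqrt{H + \left(\left(H^{2} + H^{2}\right) + H^{2}\right)} = \sqrt{H + \left(2 H^{2} + H^{2}\right)} = \sqrt{H + 3 H^{2}}$)
$\left(a{\left(p{\left(-4 \right)} \right)} + Z{\left(-7 \right)}\right)^{2} = \left(\left(-2 - 4\right) + \sqrt{- 7 \left(1 + 3 \left(-7\right)\right)}\right)^{2} = \left(-6 + \sqrt{- 7 \left(1 - 21\right)}\right)^{2} = \left(-6 + \sqrt{\left(-7\right) \left(-20\right)}\right)^{2} = \left(-6 + \sqrt{140}\right)^{2} = \left(-6 + 2 \sqrt{35}\right)^{2}$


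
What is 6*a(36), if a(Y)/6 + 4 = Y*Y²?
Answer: 1679472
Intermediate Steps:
a(Y) = -24 + 6*Y³ (a(Y) = -24 + 6*(Y*Y²) = -24 + 6*Y³)
6*a(36) = 6*(-24 + 6*36³) = 6*(-24 + 6*46656) = 6*(-24 + 279936) = 6*279912 = 1679472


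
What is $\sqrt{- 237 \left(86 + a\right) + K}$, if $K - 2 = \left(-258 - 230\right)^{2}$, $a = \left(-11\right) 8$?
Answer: $2 \sqrt{59655} \approx 488.49$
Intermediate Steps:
$a = -88$
$K = 238146$ ($K = 2 + \left(-258 - 230\right)^{2} = 2 + \left(-488\right)^{2} = 2 + 238144 = 238146$)
$\sqrt{- 237 \left(86 + a\right) + K} = \sqrt{- 237 \left(86 - 88\right) + 238146} = \sqrt{\left(-237\right) \left(-2\right) + 238146} = \sqrt{474 + 238146} = \sqrt{238620} = 2 \sqrt{59655}$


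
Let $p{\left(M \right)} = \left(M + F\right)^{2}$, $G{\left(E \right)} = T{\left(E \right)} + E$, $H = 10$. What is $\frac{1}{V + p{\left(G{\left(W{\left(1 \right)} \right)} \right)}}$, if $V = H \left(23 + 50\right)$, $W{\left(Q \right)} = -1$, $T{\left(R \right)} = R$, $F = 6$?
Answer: $\frac{1}{746} \approx 0.0013405$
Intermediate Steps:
$G{\left(E \right)} = 2 E$ ($G{\left(E \right)} = E + E = 2 E$)
$p{\left(M \right)} = \left(6 + M\right)^{2}$ ($p{\left(M \right)} = \left(M + 6\right)^{2} = \left(6 + M\right)^{2}$)
$V = 730$ ($V = 10 \left(23 + 50\right) = 10 \cdot 73 = 730$)
$\frac{1}{V + p{\left(G{\left(W{\left(1 \right)} \right)} \right)}} = \frac{1}{730 + \left(6 + 2 \left(-1\right)\right)^{2}} = \frac{1}{730 + \left(6 - 2\right)^{2}} = \frac{1}{730 + 4^{2}} = \frac{1}{730 + 16} = \frac{1}{746}$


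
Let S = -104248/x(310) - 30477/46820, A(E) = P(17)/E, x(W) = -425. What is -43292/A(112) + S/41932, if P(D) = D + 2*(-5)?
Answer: -115590872259641073/166876780400 ≈ -6.9267e+5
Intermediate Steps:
P(D) = -10 + D (P(D) = D - 10 = -10 + D)
A(E) = 7/E (A(E) = (-10 + 17)/E = 7/E)
S = 973587727/3979700 (S = -104248/(-425) - 30477/46820 = -104248*(-1/425) - 30477*1/46820 = 104248/425 - 30477/46820 = 973587727/3979700 ≈ 244.64)
-43292/A(112) + S/41932 = -43292/(7/112) + (973587727/3979700)/41932 = -43292/(7*(1/112)) + (973587727/3979700)*(1/41932) = -43292/1/16 + 973587727/166876780400 = -43292*16 + 973587727/166876780400 = -692672 + 973587727/166876780400 = -115590872259641073/166876780400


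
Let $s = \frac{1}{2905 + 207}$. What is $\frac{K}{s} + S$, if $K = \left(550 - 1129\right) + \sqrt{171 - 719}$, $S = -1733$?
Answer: $-1803581 + 6224 i \sqrt{137} \approx -1.8036 \cdot 10^{6} + 72850.0 i$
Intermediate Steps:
$s = \frac{1}{3112} \approx 0.00032134$
$K = -579 + 2 i \sqrt{137}$ ($K = -579 + \sqrt{-548} = -579 + 2 i \sqrt{137} \approx -579.0 + 23.409 i$)
$\frac{K}{s} + S = \left(-579 + 2 i \sqrt{137}\right) \frac{1}{\frac{1}{3112}} - 1733 = \left(-579 + 2 i \sqrt{137}\right) 3112 - 1733 = \left(-1801848 + 6224 i \sqrt{137}\right) - 1733 = -1803581 + 6224 i \sqrt{137}$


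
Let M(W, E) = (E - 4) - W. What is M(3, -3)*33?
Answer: -330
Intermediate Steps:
M(W, E) = -4 + E - W (M(W, E) = (-4 + E) - W = -4 + E - W)
M(3, -3)*33 = (-4 - 3 - 1*3)*33 = (-4 - 3 - 3)*33 = -10*33 = -330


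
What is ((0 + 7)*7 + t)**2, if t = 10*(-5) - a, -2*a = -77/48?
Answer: 29929/9216 ≈ 3.2475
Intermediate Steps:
a = 77/96 (a = -(-77)/(2*48) = -1/2*(-77/48) = 77/96 ≈ 0.80208)
t = -4877/96 (t = 10*(-5) - 1*77/96 = -50 - 77/96 = -4877/96 ≈ -50.802)
((0 + 7)*7 + t)**2 = ((0 + 7)*7 - 4877/96)**2 = (7*7 - 4877/96)**2 = (49 - 4877/96)**2 = (-173/96)**2 = 29929/9216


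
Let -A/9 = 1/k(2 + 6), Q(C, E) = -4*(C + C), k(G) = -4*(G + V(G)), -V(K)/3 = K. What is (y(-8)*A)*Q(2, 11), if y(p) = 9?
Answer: 81/4 ≈ 20.250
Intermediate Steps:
V(K) = -3*K
k(G) = 8*G (k(G) = -4*(G - 3*G) = -(-8)*G = 8*G)
Q(C, E) = -8*C
A = -9/64 (A = -9*1/(8*(2 + 6)) = -9/(8*8) = -9/64 ≈ -0.14063)
(y(-8)*A)*Q(2, 11) = (9*(-9/64))*(-8*2) = -81/64*(-16) = 81/4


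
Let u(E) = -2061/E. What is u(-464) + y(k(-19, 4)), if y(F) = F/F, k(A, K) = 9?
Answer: 2525/464 ≈ 5.4418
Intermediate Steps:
y(F) = 1
u(-464) + y(k(-19, 4)) = -2061/(-464) + 1 = -2061*(-1/464) + 1 = 2061/464 + 1 = 2525/464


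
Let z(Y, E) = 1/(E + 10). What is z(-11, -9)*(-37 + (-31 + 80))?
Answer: 12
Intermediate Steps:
z(Y, E) = 1/(10 + E)
z(-11, -9)*(-37 + (-31 + 80)) = (-37 + (-31 + 80))/(10 - 9) = (-37 + 49)/1 = 1*12 = 12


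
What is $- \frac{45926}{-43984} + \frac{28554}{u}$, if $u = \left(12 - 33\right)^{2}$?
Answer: $\frac{212695417}{3232824} \approx 65.792$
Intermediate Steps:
$u = 441$ ($u = \left(-21\right)^{2} = 441$)
$- \frac{45926}{-43984} + \frac{28554}{u} = - \frac{45926}{-43984} + \frac{28554}{441} = \left(-45926\right) \left(- \frac{1}{43984}\right) + 28554 \cdot \frac{1}{441} = \frac{22963}{21992} + \frac{9518}{147} = \frac{212695417}{3232824}$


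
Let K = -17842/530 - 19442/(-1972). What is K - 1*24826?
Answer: -6493005581/261290 ≈ -24850.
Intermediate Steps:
K = -6220041/261290 (K = -17842*1/530 - 19442*(-1/1972) = -8921/265 + 9721/986 = -6220041/261290 ≈ -23.805)
K - 1*24826 = -6220041/261290 - 1*24826 = -6220041/261290 - 24826 = -6493005581/261290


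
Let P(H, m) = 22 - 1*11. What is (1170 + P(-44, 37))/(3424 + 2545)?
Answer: 1181/5969 ≈ 0.19786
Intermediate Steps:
P(H, m) = 11 (P(H, m) = 22 - 11 = 11)
(1170 + P(-44, 37))/(3424 + 2545) = (1170 + 11)/(3424 + 2545) = 1181/5969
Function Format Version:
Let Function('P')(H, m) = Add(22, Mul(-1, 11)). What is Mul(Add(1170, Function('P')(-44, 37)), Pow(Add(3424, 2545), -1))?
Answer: Rational(1181, 5969) ≈ 0.19786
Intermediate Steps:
Function('P')(H, m) = 11 (Function('P')(H, m) = Add(22, -11) = 11)
Mul(Add(1170, Function('P')(-44, 37)), Pow(Add(3424, 2545), -1)) = Mul(Add(1170, 11), Pow(Add(3424, 2545), -1)) = Mul(1181, Pow(5969, -1)) = Mul(1181, Rational(1, 5969)) = Rational(1181, 5969)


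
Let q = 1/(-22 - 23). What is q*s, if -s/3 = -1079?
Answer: -1079/15 ≈ -71.933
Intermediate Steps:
s = 3237 (s = -3*(-1079) = 3237)
q = -1/45 (q = 1/(-45) = -1/45 ≈ -0.022222)
q*s = -1/45*3237 = -1079/15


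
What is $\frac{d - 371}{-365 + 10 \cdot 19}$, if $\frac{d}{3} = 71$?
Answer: $\frac{158}{175} \approx 0.90286$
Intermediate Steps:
$d = 213$ ($d = 3 \cdot 71 = 213$)
$\frac{d - 371}{-365 + 10 \cdot 19} = \frac{213 - 371}{-365 + 10 \cdot 19} = - \frac{158}{-365 + 190} = - \frac{158}{-175} = \left(-158\right) \left(- \frac{1}{175}\right) = \frac{158}{175}$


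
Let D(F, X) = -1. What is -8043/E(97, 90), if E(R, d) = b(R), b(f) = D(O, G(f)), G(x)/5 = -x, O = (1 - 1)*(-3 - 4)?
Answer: 8043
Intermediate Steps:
O = 0 (O = 0*(-7) = 0)
G(x) = -5*x (G(x) = 5*(-x) = -5*x)
b(f) = -1
E(R, d) = -1
-8043/E(97, 90) = -8043/(-1) = -8043*(-1) = 8043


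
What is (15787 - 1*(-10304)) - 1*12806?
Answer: 13285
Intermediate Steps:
(15787 - 1*(-10304)) - 1*12806 = (15787 + 10304) - 12806 = 26091 - 12806 = 13285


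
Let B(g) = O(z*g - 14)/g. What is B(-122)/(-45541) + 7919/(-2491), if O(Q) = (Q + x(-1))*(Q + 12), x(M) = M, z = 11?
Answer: -19727437055/6920000491 ≈ -2.8508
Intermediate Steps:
O(Q) = (-1 + Q)*(12 + Q) (O(Q) = (Q - 1)*(Q + 12) = (-1 + Q)*(12 + Q))
B(g) = (-166 + (-14 + 11*g)² + 121*g)/g (B(g) = (-12 + (11*g - 14)² + 11*(11*g - 14))/g = (-12 + (-14 + 11*g)² + 11*(-14 + 11*g))/g = (-12 + (-14 + 11*g)² + (-154 + 121*g))/g = (-166 + (-14 + 11*g)² + 121*g)/g)
B(-122)/(-45541) + 7919/(-2491) = (-187 + 30/(-122) + 121*(-122))/(-45541) + 7919/(-2491) = (-187 + 30*(-1/122) - 14762)*(-1/45541) + 7919*(-1/2491) = (-187 - 15/61 - 14762)*(-1/45541) - 7919/2491 = -911904/61*(-1/45541) - 7919/2491 = 911904/2778001 - 7919/2491 = -19727437055/6920000491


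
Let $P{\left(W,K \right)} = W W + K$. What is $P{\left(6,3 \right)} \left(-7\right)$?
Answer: $-273$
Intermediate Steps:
$P{\left(W,K \right)} = K + W^{2}$ ($P{\left(W,K \right)} = W^{2} + K = K + W^{2}$)
$P{\left(6,3 \right)} \left(-7\right) = \left(3 + 6^{2}\right) \left(-7\right) = \left(3 + 36\right) \left(-7\right) = 39 \left(-7\right) = -273$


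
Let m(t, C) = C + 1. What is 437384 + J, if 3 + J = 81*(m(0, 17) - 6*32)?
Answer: 423287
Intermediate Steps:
m(t, C) = 1 + C
J = -14097 (J = -3 + 81*((1 + 17) - 6*32) = -3 + 81*(18 - 192) = -3 + 81*(-174) = -3 - 14094 = -14097)
437384 + J = 437384 - 14097 = 423287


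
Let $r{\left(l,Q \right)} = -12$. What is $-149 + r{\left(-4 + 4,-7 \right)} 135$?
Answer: $-1769$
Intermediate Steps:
$-149 + r{\left(-4 + 4,-7 \right)} 135 = -149 - 1620 = -1769$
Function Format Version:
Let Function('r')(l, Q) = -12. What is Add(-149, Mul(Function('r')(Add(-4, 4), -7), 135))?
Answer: -1769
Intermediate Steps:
Add(-149, Mul(Function('r')(Add(-4, 4), -7), 135)) = Add(-149, Mul(-12, 135)) = Add(-149, -1620) = -1769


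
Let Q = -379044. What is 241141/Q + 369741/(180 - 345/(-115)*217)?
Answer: 46649239811/104995188 ≈ 444.30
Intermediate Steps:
241141/Q + 369741/(180 - 345/(-115)*217) = 241141/(-379044) + 369741/(180 - 345/(-115)*217) = 241141*(-1/379044) + 369741/(180 - 345*(-1/115)*217) = -241141/379044 + 369741/(180 + 3*217) = -241141/379044 + 369741/(180 + 651) = -241141/379044 + 369741/831 = -241141/379044 + 369741*(1/831) = -241141/379044 + 123247/277 = 46649239811/104995188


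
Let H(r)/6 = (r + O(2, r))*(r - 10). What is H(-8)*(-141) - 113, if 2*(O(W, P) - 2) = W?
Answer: -76253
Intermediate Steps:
O(W, P) = 2 + W/2
H(r) = 6*(-10 + r)*(3 + r) (H(r) = 6*((r + (2 + (½)*2))*(r - 10)) = 6*((r + (2 + 1))*(-10 + r)) = 6*((r + 3)*(-10 + r)) = 6*((3 + r)*(-10 + r)) = 6*((-10 + r)*(3 + r)) = 6*(-10 + r)*(3 + r))
H(-8)*(-141) - 113 = (-180 - 42*(-8) + 6*(-8)²)*(-141) - 113 = (-180 + 336 + 6*64)*(-141) - 113 = (-180 + 336 + 384)*(-141) - 113 = 540*(-141) - 113 = -76140 - 113 = -76253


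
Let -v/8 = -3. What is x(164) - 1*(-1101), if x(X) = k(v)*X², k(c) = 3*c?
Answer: 1937613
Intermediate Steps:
v = 24 (v = -8*(-3) = 24)
x(X) = 72*X² (x(X) = (3*24)*X² = 72*X²)
x(164) - 1*(-1101) = 72*164² - 1*(-1101) = 72*26896 + 1101 = 1936512 + 1101 = 1937613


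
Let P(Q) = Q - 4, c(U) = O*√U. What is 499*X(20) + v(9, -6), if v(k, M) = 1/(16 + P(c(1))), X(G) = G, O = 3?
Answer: 149701/15 ≈ 9980.1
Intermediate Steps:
c(U) = 3*√U
P(Q) = -4 + Q
v(k, M) = 1/15 (v(k, M) = 1/(16 + (-4 + 3*√1)) = 1/(16 + (-4 + 3*1)) = 1/(16 + (-4 + 3)) = 1/(16 - 1) = 1/15)
499*X(20) + v(9, -6) = 499*20 + 1/15 = 9980 + 1/15 = 149701/15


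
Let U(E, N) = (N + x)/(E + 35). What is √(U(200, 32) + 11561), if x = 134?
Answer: 21*√1447835/235 ≈ 107.53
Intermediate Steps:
U(E, N) = (134 + N)/(35 + E) (U(E, N) = (N + 134)/(E + 35) = (134 + N)/(35 + E))
√(U(200, 32) + 11561) = √((134 + 32)/(35 + 200) + 11561) = √(166/235 + 11561) = √(2717001/235) = 21*√1447835/235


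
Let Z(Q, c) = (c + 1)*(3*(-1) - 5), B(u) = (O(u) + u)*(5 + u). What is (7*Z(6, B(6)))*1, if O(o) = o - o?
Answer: -3752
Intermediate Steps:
O(o) = 0
B(u) = u*(5 + u) (B(u) = (0 + u)*(5 + u) = u*(5 + u))
Z(Q, c) = -8 - 8*c (Z(Q, c) = (1 + c)*(-3 - 5) = (1 + c)*(-8) = -8 - 8*c)
(7*Z(6, B(6)))*1 = (7*(-8 - 48*(5 + 6)))*1 = (7*(-8 - 48*11))*1 = (7*(-8 - 8*66))*1 = (7*(-8 - 528))*1 = (7*(-536))*1 = -3752*1 = -3752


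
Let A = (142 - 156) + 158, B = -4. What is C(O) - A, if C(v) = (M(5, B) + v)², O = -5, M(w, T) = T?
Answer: -63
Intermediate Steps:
A = 144 (A = -14 + 158 = 144)
C(v) = (-4 + v)²
C(O) - A = (-4 - 5)² - 1*144 = (-9)² - 144 = 81 - 144 = -63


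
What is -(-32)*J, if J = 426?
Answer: 13632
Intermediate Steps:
-(-32)*J = -(-32)*426 = -32*(-426) = 13632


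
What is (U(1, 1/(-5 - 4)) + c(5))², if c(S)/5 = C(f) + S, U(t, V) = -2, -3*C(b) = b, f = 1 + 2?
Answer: 324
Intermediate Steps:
f = 3
C(b) = -b/3
c(S) = -5 + 5*S (c(S) = 5*(-⅓*3 + S) = 5*(-1 + S) = -5 + 5*S)
(U(1, 1/(-5 - 4)) + c(5))² = (-2 + (-5 + 5*5))² = (-2 + (-5 + 25))² = (-2 + 20)² = 18² = 324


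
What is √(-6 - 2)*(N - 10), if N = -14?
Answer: -48*I*√2 ≈ -67.882*I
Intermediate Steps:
√(-6 - 2)*(N - 10) = √(-6 - 2)*(-14 - 10) = √(-8)*(-24) = (2*I*√2)*(-24) = -48*I*√2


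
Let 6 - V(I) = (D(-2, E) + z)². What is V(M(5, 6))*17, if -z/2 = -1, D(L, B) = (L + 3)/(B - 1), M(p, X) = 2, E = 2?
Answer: -51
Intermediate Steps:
D(L, B) = (3 + L)/(-1 + B)
z = 2 (z = -2*(-1) = 2)
V(I) = -3 (V(I) = 6 - ((3 - 2)/(-1 + 2) + 2)² = 6 - (1/1 + 2)² = 6 - (1*1 + 2)² = 6 - (1 + 2)² = 6 - 1*3² = 6 - 1*9 = 6 - 9 = -3)
V(M(5, 6))*17 = -3*17 = -51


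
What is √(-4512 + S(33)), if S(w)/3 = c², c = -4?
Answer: 12*I*√31 ≈ 66.813*I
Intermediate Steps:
S(w) = 48 (S(w) = 3*(-4)² = 3*16 = 48)
√(-4512 + S(33)) = √(-4512 + 48) = √(-4464) = 12*I*√31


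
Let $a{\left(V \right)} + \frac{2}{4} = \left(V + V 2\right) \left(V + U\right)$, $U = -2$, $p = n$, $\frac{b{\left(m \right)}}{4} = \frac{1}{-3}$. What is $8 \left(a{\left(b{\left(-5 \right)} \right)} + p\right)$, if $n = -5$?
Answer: $\frac{188}{3} \approx 62.667$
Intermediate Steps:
$b{\left(m \right)} = - \frac{4}{3}$ ($b{\left(m \right)} = \frac{4}{-3} = 4 \left(- \frac{1}{3}\right) = - \frac{4}{3}$)
$p = -5$
$a{\left(V \right)} = - \frac{1}{2} + 3 V \left(-2 + V\right)$ ($a{\left(V \right)} = - \frac{1}{2} + \left(V + V 2\right) \left(V - 2\right) = - \frac{1}{2} + \left(V + 2 V\right) \left(-2 + V\right) = - \frac{1}{2} + 3 V \left(-2 + V\right)$)
$8 \left(a{\left(b{\left(-5 \right)} \right)} + p\right) = 8 \left(\left(- \frac{1}{2} - -8 + 3 \left(- \frac{4}{3}\right)^{2}\right) - 5\right) = 8 \left(\left(- \frac{1}{2} + 8 + 3 \cdot \frac{16}{9}\right) - 5\right) = 8 \left(\left(- \frac{1}{2} + 8 + \frac{16}{3}\right) - 5\right) = 8 \left(\frac{77}{6} - 5\right) = 8 \cdot \frac{47}{6} = \frac{188}{3}$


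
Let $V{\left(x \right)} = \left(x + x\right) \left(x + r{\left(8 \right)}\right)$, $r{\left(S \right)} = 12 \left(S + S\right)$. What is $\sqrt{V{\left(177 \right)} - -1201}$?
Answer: $\sqrt{131827} \approx 363.08$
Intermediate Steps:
$r{\left(S \right)} = 24 S$ ($r{\left(S \right)} = 12 \cdot 2 S = 24 S$)
$V{\left(x \right)} = 2 x \left(192 + x\right)$ ($V{\left(x \right)} = \left(x + x\right) \left(x + 24 \cdot 8\right) = 2 x \left(x + 192\right) = 2 x \left(192 + x\right)$)
$\sqrt{V{\left(177 \right)} - -1201} = \sqrt{2 \cdot 177 \left(192 + 177\right) - -1201} = \sqrt{2 \cdot 177 \cdot 369 + \left(-31 + 1232\right)} = \sqrt{130626 + 1201} = \sqrt{131827}$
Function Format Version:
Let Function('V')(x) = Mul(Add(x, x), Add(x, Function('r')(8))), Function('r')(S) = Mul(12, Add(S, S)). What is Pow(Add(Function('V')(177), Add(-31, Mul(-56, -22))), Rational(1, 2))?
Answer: Pow(131827, Rational(1, 2)) ≈ 363.08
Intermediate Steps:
Function('r')(S) = Mul(24, S) (Function('r')(S) = Mul(12, Mul(2, S)) = Mul(24, S))
Function('V')(x) = Mul(2, x, Add(192, x)) (Function('V')(x) = Mul(Add(x, x), Add(x, Mul(24, 8))) = Mul(Mul(2, x), Add(x, 192)) = Mul(Mul(2, x), Add(192, x)) = Mul(2, x, Add(192, x)))
Pow(Add(Function('V')(177), Add(-31, Mul(-56, -22))), Rational(1, 2)) = Pow(Add(Mul(2, 177, Add(192, 177)), Add(-31, Mul(-56, -22))), Rational(1, 2)) = Pow(Add(Mul(2, 177, 369), Add(-31, 1232)), Rational(1, 2)) = Pow(Add(130626, 1201), Rational(1, 2)) = Pow(131827, Rational(1, 2))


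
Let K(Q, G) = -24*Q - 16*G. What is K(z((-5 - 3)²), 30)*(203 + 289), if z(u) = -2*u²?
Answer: 96494976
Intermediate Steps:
K(z((-5 - 3)²), 30)*(203 + 289) = (-(-48)*((-5 - 3)²)² - 16*30)*(203 + 289) = (-(-48)*((-8)²)² - 480)*492 = (-(-48)*64² - 480)*492 = (-(-48)*4096 - 480)*492 = (-24*(-8192) - 480)*492 = (196608 - 480)*492 = 196128*492 = 96494976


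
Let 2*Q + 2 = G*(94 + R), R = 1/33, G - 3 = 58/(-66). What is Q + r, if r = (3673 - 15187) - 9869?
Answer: -23178571/1089 ≈ -21284.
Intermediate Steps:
G = 70/33 (G = 3 + 58/(-66) = 3 + 58*(-1/66) = 3 - 29/33 = 70/33 ≈ 2.1212)
r = -21383 (r = -11514 - 9869 = -21383)
R = 1/33 ≈ 0.030303
Q = 107516/1089 (Q = -1 + (70*(94 + 1/33)/33)/2 = -1 + ((70/33)*(3103/33))/2 = -1 + (½)*(217210/1089) = -1 + 108605/1089 = 107516/1089 ≈ 98.729)
Q + r = 107516/1089 - 21383 = -23178571/1089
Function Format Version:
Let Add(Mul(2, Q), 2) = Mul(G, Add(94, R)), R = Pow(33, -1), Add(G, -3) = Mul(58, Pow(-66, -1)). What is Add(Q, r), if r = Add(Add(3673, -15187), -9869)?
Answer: Rational(-23178571, 1089) ≈ -21284.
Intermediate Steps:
G = Rational(70, 33) (G = Add(3, Mul(58, Pow(-66, -1))) = Add(3, Mul(58, Rational(-1, 66))) = Add(3, Rational(-29, 33)) = Rational(70, 33) ≈ 2.1212)
r = -21383 (r = Add(-11514, -9869) = -21383)
R = Rational(1, 33) ≈ 0.030303
Q = Rational(107516, 1089) (Q = Add(-1, Mul(Rational(1, 2), Mul(Rational(70, 33), Add(94, Rational(1, 33))))) = Add(-1, Mul(Rational(1, 2), Mul(Rational(70, 33), Rational(3103, 33)))) = Add(-1, Mul(Rational(1, 2), Rational(217210, 1089))) = Add(-1, Rational(108605, 1089)) = Rational(107516, 1089) ≈ 98.729)
Add(Q, r) = Add(Rational(107516, 1089), -21383) = Rational(-23178571, 1089)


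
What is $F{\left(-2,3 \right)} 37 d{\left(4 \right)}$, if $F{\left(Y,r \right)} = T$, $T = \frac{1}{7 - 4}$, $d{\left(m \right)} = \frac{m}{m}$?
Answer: $\frac{37}{3} \approx 12.333$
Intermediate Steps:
$d{\left(m \right)} = 1$
$T = \frac{1}{3} \approx 0.33333$
$F{\left(Y,r \right)} = \frac{1}{3}$
$F{\left(-2,3 \right)} 37 d{\left(4 \right)} = \frac{1}{3} \cdot 37 \cdot 1 = \frac{37}{3} \cdot 1 = \frac{37}{3}$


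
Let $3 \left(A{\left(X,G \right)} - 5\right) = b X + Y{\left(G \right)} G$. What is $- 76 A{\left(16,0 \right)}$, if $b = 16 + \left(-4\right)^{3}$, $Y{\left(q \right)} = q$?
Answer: $19076$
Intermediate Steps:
$b = -48$ ($b = 16 - 64 = -48$)
$A{\left(X,G \right)} = 5 - 16 X + \frac{G^{2}}{3}$ ($A{\left(X,G \right)} = 5 + \frac{- 48 X + G G}{3} = 5 + \frac{- 48 X + G^{2}}{3} = 5 + \frac{G^{2} - 48 X}{3} = 5 + \left(- 16 X + \frac{G^{2}}{3}\right) = 5 - 16 X + \frac{G^{2}}{3}$)
$- 76 A{\left(16,0 \right)} = - 76 \left(5 - 256 + \frac{0^{2}}{3}\right) = - 76 \left(5 - 256 + \frac{1}{3} \cdot 0\right) = - 76 \left(5 - 256 + 0\right) = \left(-76\right) \left(-251\right) = 19076$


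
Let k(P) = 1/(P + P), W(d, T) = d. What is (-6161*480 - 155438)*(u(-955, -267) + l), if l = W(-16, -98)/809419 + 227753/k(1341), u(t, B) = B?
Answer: -1538990226096813927430/809419 ≈ -1.9014e+15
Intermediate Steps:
k(P) = 1/(2*P)
l = 494420277969758/809419 (l = -16/809419 + 227753/(((½)/1341)) = -16*1/809419 + 227753/(((½)*(1/1341))) = -16/809419 + 227753/(1/2682) = -16/809419 + 227753*2682 = -16/809419 + 610833546 = 494420277969758/809419 ≈ 6.1083e+8)
(-6161*480 - 155438)*(u(-955, -267) + l) = (-6161*480 - 155438)*(-267 + 494420277969758/809419) = (-2957280 - 155438)*(494420061854885/809419) = -3112718*494420061854885/809419 = -1538990226096813927430/809419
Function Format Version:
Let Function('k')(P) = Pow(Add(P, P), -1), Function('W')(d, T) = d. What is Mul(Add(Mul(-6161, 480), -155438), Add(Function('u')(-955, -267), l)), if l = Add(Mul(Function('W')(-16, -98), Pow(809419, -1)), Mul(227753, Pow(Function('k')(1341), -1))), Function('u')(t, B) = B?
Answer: Rational(-1538990226096813927430, 809419) ≈ -1.9014e+15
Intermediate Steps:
Function('k')(P) = Mul(Rational(1, 2), Pow(P, -1)) (Function('k')(P) = Pow(Mul(2, P), -1) = Mul(Rational(1, 2), Pow(P, -1)))
l = Rational(494420277969758, 809419) (l = Add(Mul(-16, Pow(809419, -1)), Mul(227753, Pow(Mul(Rational(1, 2), Pow(1341, -1)), -1))) = Add(Mul(-16, Rational(1, 809419)), Mul(227753, Pow(Mul(Rational(1, 2), Rational(1, 1341)), -1))) = Add(Rational(-16, 809419), Mul(227753, Pow(Rational(1, 2682), -1))) = Add(Rational(-16, 809419), Mul(227753, 2682)) = Add(Rational(-16, 809419), 610833546) = Rational(494420277969758, 809419) ≈ 6.1083e+8)
Mul(Add(Mul(-6161, 480), -155438), Add(Function('u')(-955, -267), l)) = Mul(Add(Mul(-6161, 480), -155438), Add(-267, Rational(494420277969758, 809419))) = Mul(Add(-2957280, -155438), Rational(494420061854885, 809419)) = Mul(-3112718, Rational(494420061854885, 809419)) = Rational(-1538990226096813927430, 809419)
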